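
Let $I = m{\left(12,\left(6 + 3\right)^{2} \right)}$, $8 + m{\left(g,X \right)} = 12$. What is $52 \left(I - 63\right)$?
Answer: $-3068$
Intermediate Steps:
$m{\left(g,X \right)} = 4$ ($m{\left(g,X \right)} = -8 + 12 = 4$)
$I = 4$
$52 \left(I - 63\right) = 52 \left(4 - 63\right) = 52 \left(-59\right) = -3068$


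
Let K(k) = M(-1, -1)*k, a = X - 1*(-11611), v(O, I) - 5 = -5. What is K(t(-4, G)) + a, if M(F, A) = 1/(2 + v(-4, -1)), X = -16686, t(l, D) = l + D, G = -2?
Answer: -5078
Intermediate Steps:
v(O, I) = 0 (v(O, I) = 5 - 5 = 0)
t(l, D) = D + l
a = -5075 (a = -16686 - 1*(-11611) = -16686 + 11611 = -5075)
M(F, A) = ½ (M(F, A) = 1/(2 + 0) = 1/2 = ½)
K(k) = k/2
K(t(-4, G)) + a = (-2 - 4)/2 - 5075 = (½)*(-6) - 5075 = -3 - 5075 = -5078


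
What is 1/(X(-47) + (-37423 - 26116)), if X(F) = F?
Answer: -1/63586 ≈ -1.5727e-5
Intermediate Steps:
1/(X(-47) + (-37423 - 26116)) = 1/(-47 + (-37423 - 26116)) = 1/(-47 - 63539) = 1/(-63586) = -1/63586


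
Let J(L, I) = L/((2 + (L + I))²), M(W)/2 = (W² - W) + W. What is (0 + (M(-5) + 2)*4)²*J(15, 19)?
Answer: 13520/27 ≈ 500.74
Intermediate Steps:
M(W) = 2*W² (M(W) = 2*((W² - W) + W) = 2*W²)
J(L, I) = L/(2 + I + L)² (J(L, I) = L/((2 + (I + L))²) = L/((2 + I + L)²) = L/(2 + I + L)²)
(0 + (M(-5) + 2)*4)²*J(15, 19) = (0 + (2*(-5)² + 2)*4)²*(15/(2 + 19 + 15)²) = (0 + (2*25 + 2)*4)²*(15/36²) = (0 + (50 + 2)*4)²*(15*(1/1296)) = (0 + 52*4)²*(5/432) = (0 + 208)²*(5/432) = 208²*(5/432) = 43264*(5/432) = 13520/27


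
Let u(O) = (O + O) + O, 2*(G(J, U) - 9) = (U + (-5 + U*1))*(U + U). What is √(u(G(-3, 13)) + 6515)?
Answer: √7361 ≈ 85.796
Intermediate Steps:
G(J, U) = 9 + U*(-5 + 2*U) (G(J, U) = 9 + ((U + (-5 + U*1))*(U + U))/2 = 9 + ((U + (-5 + U))*(2*U))/2 = 9 + ((-5 + 2*U)*(2*U))/2 = 9 + (2*U*(-5 + 2*U))/2 = 9 + U*(-5 + 2*U))
u(O) = 3*O (u(O) = 2*O + O = 3*O)
√(u(G(-3, 13)) + 6515) = √(3*(9 - 5*13 + 2*13²) + 6515) = √(3*(9 - 65 + 2*169) + 6515) = √(3*(9 - 65 + 338) + 6515) = √(3*282 + 6515) = √(846 + 6515) = √7361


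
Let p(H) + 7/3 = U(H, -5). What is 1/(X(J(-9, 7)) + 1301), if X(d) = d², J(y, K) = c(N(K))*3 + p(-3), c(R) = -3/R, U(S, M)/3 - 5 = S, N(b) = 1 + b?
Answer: 576/753097 ≈ 0.00076484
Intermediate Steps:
U(S, M) = 15 + 3*S
p(H) = 38/3 + 3*H (p(H) = -7/3 + (15 + 3*H) = 38/3 + 3*H)
J(y, K) = 11/3 - 9/(1 + K) (J(y, K) = -3/(1 + K)*3 + (38/3 + 3*(-3)) = -9/(1 + K) + (38/3 - 9) = -9/(1 + K) + 11/3 = 11/3 - 9/(1 + K))
1/(X(J(-9, 7)) + 1301) = 1/(((-16 + 11*7)/(3*(1 + 7)))² + 1301) = 1/(((⅓)*(-16 + 77)/8)² + 1301) = 1/(((⅓)*(⅛)*61)² + 1301) = 1/((61/24)² + 1301) = 1/(3721/576 + 1301) = 1/(753097/576) = 576/753097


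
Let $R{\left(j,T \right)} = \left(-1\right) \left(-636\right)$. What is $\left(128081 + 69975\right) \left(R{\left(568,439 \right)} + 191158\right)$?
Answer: $37985952464$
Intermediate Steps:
$R{\left(j,T \right)} = 636$
$\left(128081 + 69975\right) \left(R{\left(568,439 \right)} + 191158\right) = \left(128081 + 69975\right) \left(636 + 191158\right) = 198056 \cdot 191794 = 37985952464$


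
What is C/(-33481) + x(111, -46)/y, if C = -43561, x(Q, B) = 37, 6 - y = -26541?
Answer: 165378952/126974301 ≈ 1.3025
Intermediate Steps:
y = 26547 (y = 6 - 1*(-26541) = 6 + 26541 = 26547)
C/(-33481) + x(111, -46)/y = -43561/(-33481) + 37/26547 = -43561*(-1/33481) + 37*(1/26547) = 6223/4783 + 37/26547 = 165378952/126974301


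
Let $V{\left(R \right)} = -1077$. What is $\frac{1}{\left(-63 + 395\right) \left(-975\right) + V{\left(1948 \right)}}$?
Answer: $- \frac{1}{324777} \approx -3.079 \cdot 10^{-6}$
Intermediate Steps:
$\frac{1}{\left(-63 + 395\right) \left(-975\right) + V{\left(1948 \right)}} = \frac{1}{\left(-63 + 395\right) \left(-975\right) - 1077} = \frac{1}{332 \left(-975\right) - 1077} = \frac{1}{-323700 - 1077} = \frac{1}{-324777} = - \frac{1}{324777}$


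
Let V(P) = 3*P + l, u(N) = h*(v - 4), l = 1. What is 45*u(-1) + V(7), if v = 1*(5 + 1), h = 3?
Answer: 292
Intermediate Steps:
v = 6 (v = 1*6 = 6)
u(N) = 6 (u(N) = 3*(6 - 4) = 3*2 = 6)
V(P) = 1 + 3*P (V(P) = 3*P + 1 = 1 + 3*P)
45*u(-1) + V(7) = 45*6 + (1 + 3*7) = 270 + (1 + 21) = 270 + 22 = 292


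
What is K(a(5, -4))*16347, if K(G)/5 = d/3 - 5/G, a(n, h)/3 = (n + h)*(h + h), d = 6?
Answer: 1443985/8 ≈ 1.8050e+5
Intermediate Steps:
a(n, h) = 6*h*(h + n) (a(n, h) = 3*((n + h)*(h + h)) = 3*((h + n)*(2*h)) = 3*(2*h*(h + n)) = 6*h*(h + n))
K(G) = 10 - 25/G (K(G) = 5*(6/3 - 5/G) = 5*(6*(⅓) - 5/G) = 5*(2 - 5/G) = 10 - 25/G)
K(a(5, -4))*16347 = (10 - 25*(-1/(24*(-4 + 5))))*16347 = (10 - 25/(6*(-4)*1))*16347 = (10 - 25/(-24))*16347 = (10 - 25*(-1/24))*16347 = (10 + 25/24)*16347 = (265/24)*16347 = 1443985/8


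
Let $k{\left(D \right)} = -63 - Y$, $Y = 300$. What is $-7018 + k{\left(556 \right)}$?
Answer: $-7381$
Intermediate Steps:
$k{\left(D \right)} = -363$ ($k{\left(D \right)} = -63 - 300 = -363$)
$-7018 + k{\left(556 \right)} = -7018 - 363 = -7381$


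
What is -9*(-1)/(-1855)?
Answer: -9/1855 ≈ -0.0048518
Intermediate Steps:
-9*(-1)/(-1855) = 9*(-1/1855) = -9/1855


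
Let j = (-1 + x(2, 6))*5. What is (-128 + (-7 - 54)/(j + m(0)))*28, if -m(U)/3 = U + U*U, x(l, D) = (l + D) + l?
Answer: -162988/45 ≈ -3622.0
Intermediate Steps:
x(l, D) = D + 2*l (x(l, D) = (D + l) + l = D + 2*l)
j = 45 (j = (-1 + (6 + 2*2))*5 = (-1 + (6 + 4))*5 = (-1 + 10)*5 = 9*5 = 45)
m(U) = -3*U - 3*U² (m(U) = -3*(U + U*U) = -3*(U + U²) = -3*U - 3*U²)
(-128 + (-7 - 54)/(j + m(0)))*28 = (-128 + (-7 - 54)/(45 - 3*0*(1 + 0)))*28 = (-128 - 61/(45 - 3*0*1))*28 = (-128 - 61/(45 + 0))*28 = (-128 - 61/45)*28 = -5821/45*28 = -162988/45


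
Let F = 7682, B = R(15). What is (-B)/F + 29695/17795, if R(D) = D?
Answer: 45570013/27340238 ≈ 1.6668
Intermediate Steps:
B = 15
(-B)/F + 29695/17795 = -1*15/7682 + 29695/17795 = -15*1/7682 + 29695*(1/17795) = -15/7682 + 5939/3559 = 45570013/27340238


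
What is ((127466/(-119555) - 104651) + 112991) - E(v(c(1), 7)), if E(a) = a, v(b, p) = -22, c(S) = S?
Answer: 999591444/119555 ≈ 8360.9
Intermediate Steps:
((127466/(-119555) - 104651) + 112991) - E(v(c(1), 7)) = ((127466/(-119555) - 104651) + 112991) - 1*(-22) = ((127466*(-1/119555) - 104651) + 112991) + 22 = ((-127466/119555 - 104651) + 112991) + 22 = (-12511677771/119555 + 112991) + 22 = 996961234/119555 + 22 = 999591444/119555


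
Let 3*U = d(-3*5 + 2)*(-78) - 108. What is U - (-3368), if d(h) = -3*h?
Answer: 2318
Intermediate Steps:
U = -1050 (U = (-3*(-3*5 + 2)*(-78) - 108)/3 = (-3*(-15 + 2)*(-78) - 108)/3 = (-3*(-13)*(-78) - 108)/3 = (39*(-78) - 108)/3 = (-3042 - 108)/3 = (⅓)*(-3150) = -1050)
U - (-3368) = -1050 - (-3368) = -1050 - 1*(-3368) = -1050 + 3368 = 2318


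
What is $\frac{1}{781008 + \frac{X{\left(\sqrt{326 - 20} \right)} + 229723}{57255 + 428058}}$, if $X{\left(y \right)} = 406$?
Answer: $\frac{485313}{379033565633} \approx 1.2804 \cdot 10^{-6}$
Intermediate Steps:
$\frac{1}{781008 + \frac{X{\left(\sqrt{326 - 20} \right)} + 229723}{57255 + 428058}} = \frac{1}{781008 + \frac{406 + 229723}{57255 + 428058}} = \frac{1}{781008 + \frac{230129}{485313}} = \frac{1}{\frac{379033565633}{485313}} = \frac{485313}{379033565633}$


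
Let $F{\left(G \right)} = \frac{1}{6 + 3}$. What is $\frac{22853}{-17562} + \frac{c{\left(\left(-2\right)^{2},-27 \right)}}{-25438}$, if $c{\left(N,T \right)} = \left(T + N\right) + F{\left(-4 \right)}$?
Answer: $- \frac{871398959}{670113234} \approx -1.3004$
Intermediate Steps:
$F{\left(G \right)} = \frac{1}{9}$
$c{\left(N,T \right)} = \frac{1}{9} + N + T$ ($c{\left(N,T \right)} = \left(T + N\right) + \frac{1}{9} = \left(N + T\right) + \frac{1}{9} = \frac{1}{9} + N + T$)
$\frac{22853}{-17562} + \frac{c{\left(\left(-2\right)^{2},-27 \right)}}{-25438} = \frac{22853}{-17562} + \frac{\frac{1}{9} + \left(-2\right)^{2} - 27}{-25438} = 22853 \left(- \frac{1}{17562}\right) + \left(\frac{1}{9} + 4 - 27\right) \left(- \frac{1}{25438}\right) = - \frac{22853}{17562} - - \frac{103}{114471} = - \frac{22853}{17562} + \frac{103}{114471} = - \frac{871398959}{670113234}$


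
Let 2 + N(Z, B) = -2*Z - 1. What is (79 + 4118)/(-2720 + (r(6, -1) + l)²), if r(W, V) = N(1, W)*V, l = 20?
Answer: -4197/2095 ≈ -2.0033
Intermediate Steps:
N(Z, B) = -3 - 2*Z (N(Z, B) = -2 + (-2*Z - 1) = -2 + (-1 - 2*Z) = -3 - 2*Z)
r(W, V) = -5*V (r(W, V) = (-3 - 2*1)*V = (-3 - 2)*V = -5*V)
(79 + 4118)/(-2720 + (r(6, -1) + l)²) = (79 + 4118)/(-2720 + (-5*(-1) + 20)²) = 4197/(-2720 + (5 + 20)²) = 4197/(-2720 + 25²) = 4197/(-2720 + 625) = 4197/(-2095) = 4197*(-1/2095) = -4197/2095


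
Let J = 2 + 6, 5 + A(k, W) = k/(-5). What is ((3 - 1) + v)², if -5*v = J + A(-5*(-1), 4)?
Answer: 64/25 ≈ 2.5600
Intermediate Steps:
A(k, W) = -5 - k/5 (A(k, W) = -5 + k/(-5) = -5 + k*(-⅕) = -5 - k/5)
J = 8
v = -⅖ (v = -(8 + (-5 - (-1)*(-1)))/5 = -(8 + (-5 - ⅕*5))/5 = -(8 + (-5 - 1))/5 = -(8 - 6)/5 = -⅕*2 = -⅖ ≈ -0.40000)
((3 - 1) + v)² = ((3 - 1) - ⅖)² = (2 - ⅖)² = (8/5)² = 64/25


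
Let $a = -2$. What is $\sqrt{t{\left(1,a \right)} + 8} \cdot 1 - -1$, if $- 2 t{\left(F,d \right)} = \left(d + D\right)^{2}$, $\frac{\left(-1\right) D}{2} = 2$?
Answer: $1 + i \sqrt{10} \approx 1.0 + 3.1623 i$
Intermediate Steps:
$D = -4$ ($D = \left(-2\right) 2 = -4$)
$t{\left(F,d \right)} = - \frac{\left(-4 + d\right)^{2}}{2}$ ($t{\left(F,d \right)} = - \frac{\left(d - 4\right)^{2}}{2} = - \frac{\left(-4 + d\right)^{2}}{2}$)
$\sqrt{t{\left(1,a \right)} + 8} \cdot 1 - -1 = \sqrt{- \frac{\left(-4 - 2\right)^{2}}{2} + 8} \cdot 1 - -1 = \sqrt{- \frac{\left(-6\right)^{2}}{2} + 8} \cdot 1 + \left(-2 + 3\right) = \sqrt{\left(- \frac{1}{2}\right) 36 + 8} \cdot 1 + 1 = \sqrt{-18 + 8} \cdot 1 + 1 = \sqrt{-10} \cdot 1 + 1 = i \sqrt{10} \cdot 1 + 1 = i \sqrt{10} + 1 = 1 + i \sqrt{10}$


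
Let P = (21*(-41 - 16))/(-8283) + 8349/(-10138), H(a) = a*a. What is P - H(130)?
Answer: -473067210727/27991018 ≈ -16901.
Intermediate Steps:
H(a) = a**2
P = -19006527/27991018 (P = (21*(-57))*(-1/8283) + 8349*(-1/10138) = -1197*(-1/8283) - 8349/10138 = 399/2761 - 8349/10138 = -19006527/27991018 ≈ -0.67902)
P - H(130) = -19006527/27991018 - 1*130**2 = -19006527/27991018 - 1*16900 = -19006527/27991018 - 16900 = -473067210727/27991018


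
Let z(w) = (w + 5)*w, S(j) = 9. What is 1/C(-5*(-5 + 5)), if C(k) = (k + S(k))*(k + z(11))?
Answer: 1/1584 ≈ 0.00063131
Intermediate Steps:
z(w) = w*(5 + w) (z(w) = (5 + w)*w = w*(5 + w))
C(k) = (9 + k)*(176 + k) (C(k) = (k + 9)*(k + 11*(5 + 11)) = (9 + k)*(k + 11*16) = (9 + k)*(k + 176) = (9 + k)*(176 + k))
1/C(-5*(-5 + 5)) = 1/(1584 + (-5*(-5 + 5))**2 + 185*(-5*(-5 + 5))) = 1/(1584 + (-5*0)**2 + 185*(-5*0)) = 1/(1584 + 0**2 + 185*0) = 1/(1584 + 0 + 0) = 1/1584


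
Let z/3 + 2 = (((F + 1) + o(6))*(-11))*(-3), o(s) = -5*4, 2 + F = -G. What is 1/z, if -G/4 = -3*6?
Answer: -1/9213 ≈ -0.00010854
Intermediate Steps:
G = 72 (G = -(-12)*6 = -4*(-18) = 72)
F = -74 (F = -2 - 1*72 = -2 - 72 = -74)
o(s) = -20
z = -9213 (z = -6 + 3*((((-74 + 1) - 20)*(-11))*(-3)) = -6 + 3*(((-73 - 20)*(-11))*(-3)) = -6 + 3*(-93*(-11)*(-3)) = -6 + 3*(1023*(-3)) = -6 + 3*(-3069) = -6 - 9207 = -9213)
1/z = 1/(-9213) = -1/9213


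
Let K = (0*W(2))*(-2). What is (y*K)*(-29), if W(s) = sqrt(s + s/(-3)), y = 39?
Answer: 0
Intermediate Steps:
W(s) = sqrt(6)*sqrt(s)/3 (W(s) = sqrt(s + s*(-1/3)) = sqrt(s - s/3) = sqrt(2*s/3) = sqrt(6)*sqrt(s)/3)
K = 0 (K = (0*(sqrt(6)*sqrt(2)/3))*(-2) = (0*(2*sqrt(3)/3))*(-2) = 0*(-2) = 0)
(y*K)*(-29) = (39*0)*(-29) = 0*(-29) = 0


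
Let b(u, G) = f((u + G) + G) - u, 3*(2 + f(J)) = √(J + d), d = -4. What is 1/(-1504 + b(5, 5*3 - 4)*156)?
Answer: -649/1669256 - 13*√23/1669256 ≈ -0.00042615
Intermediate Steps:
f(J) = -2 + √(-4 + J)/3 (f(J) = -2 + √(J - 4)/3 = -2 + √(-4 + J)/3)
b(u, G) = -2 - u + √(-4 + u + 2*G)/3 (b(u, G) = (-2 + √(-4 + ((u + G) + G))/3) - u = (-2 + √(-4 + ((G + u) + G))/3) - u = (-2 + √(-4 + (u + 2*G))/3) - u = (-2 + √(-4 + u + 2*G)/3) - u = -2 - u + √(-4 + u + 2*G)/3)
1/(-1504 + b(5, 5*3 - 4)*156) = 1/(-1504 + (-2 - 1*5 + √(-4 + 5 + 2*(5*3 - 4))/3)*156) = 1/(-1504 + (-2 - 5 + √(-4 + 5 + 2*(15 - 4))/3)*156) = 1/(-1504 + (-2 - 5 + √(-4 + 5 + 2*11)/3)*156) = 1/(-1504 + (-2 - 5 + √(-4 + 5 + 22)/3)*156) = 1/(-1504 + (-2 - 5 + √23/3)*156) = 1/(-1504 + (-7 + √23/3)*156) = 1/(-1504 + (-1092 + 52*√23)) = 1/(-2596 + 52*√23)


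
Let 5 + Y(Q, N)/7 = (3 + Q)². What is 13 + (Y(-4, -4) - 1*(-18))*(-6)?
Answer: 73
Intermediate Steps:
Y(Q, N) = -35 + 7*(3 + Q)²
13 + (Y(-4, -4) - 1*(-18))*(-6) = 13 + ((-35 + 7*(3 - 4)²) - 1*(-18))*(-6) = 13 + ((-35 + 7*(-1)²) + 18)*(-6) = 13 + ((-35 + 7*1) + 18)*(-6) = 13 + ((-35 + 7) + 18)*(-6) = 13 + (-28 + 18)*(-6) = 13 - 10*(-6) = 13 + 60 = 73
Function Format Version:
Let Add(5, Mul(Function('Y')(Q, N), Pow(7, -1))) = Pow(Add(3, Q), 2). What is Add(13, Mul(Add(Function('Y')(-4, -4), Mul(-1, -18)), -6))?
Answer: 73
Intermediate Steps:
Function('Y')(Q, N) = Add(-35, Mul(7, Pow(Add(3, Q), 2)))
Add(13, Mul(Add(Function('Y')(-4, -4), Mul(-1, -18)), -6)) = Add(13, Mul(Add(Add(-35, Mul(7, Pow(Add(3, -4), 2))), Mul(-1, -18)), -6)) = Add(13, Mul(Add(Add(-35, Mul(7, Pow(-1, 2))), 18), -6)) = Add(13, Mul(Add(Add(-35, Mul(7, 1)), 18), -6)) = Add(13, Mul(Add(Add(-35, 7), 18), -6)) = Add(13, Mul(Add(-28, 18), -6)) = Add(13, Mul(-10, -6)) = Add(13, 60) = 73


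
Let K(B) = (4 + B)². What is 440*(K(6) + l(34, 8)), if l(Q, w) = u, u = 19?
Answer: 52360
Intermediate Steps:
l(Q, w) = 19
440*(K(6) + l(34, 8)) = 440*((4 + 6)² + 19) = 440*(10² + 19) = 440*(100 + 19) = 440*119 = 52360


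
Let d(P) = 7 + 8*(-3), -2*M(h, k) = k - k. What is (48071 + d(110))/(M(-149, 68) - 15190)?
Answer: -24027/7595 ≈ -3.1635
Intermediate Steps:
M(h, k) = 0 (M(h, k) = -(k - k)/2 = -½*0 = 0)
d(P) = -17 (d(P) = 7 - 24 = -17)
(48071 + d(110))/(M(-149, 68) - 15190) = (48071 - 17)/(0 - 15190) = 48054/(-15190) = 48054*(-1/15190) = -24027/7595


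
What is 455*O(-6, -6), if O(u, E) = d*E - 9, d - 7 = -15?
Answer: 17745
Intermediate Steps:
d = -8 (d = 7 - 15 = -8)
O(u, E) = -9 - 8*E (O(u, E) = -8*E - 9 = -9 - 8*E)
455*O(-6, -6) = 455*(-9 - 8*(-6)) = 455*(-9 + 48) = 455*39 = 17745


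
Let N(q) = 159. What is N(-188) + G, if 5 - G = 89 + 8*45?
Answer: -285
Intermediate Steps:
G = -444 (G = 5 - (89 + 8*45) = 5 - (89 + 360) = 5 - 1*449 = 5 - 449 = -444)
N(-188) + G = 159 - 444 = -285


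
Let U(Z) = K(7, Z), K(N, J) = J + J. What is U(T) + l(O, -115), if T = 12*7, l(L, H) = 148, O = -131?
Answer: 316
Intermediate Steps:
K(N, J) = 2*J
T = 84
U(Z) = 2*Z
U(T) + l(O, -115) = 2*84 + 148 = 168 + 148 = 316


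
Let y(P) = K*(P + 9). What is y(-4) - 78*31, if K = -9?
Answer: -2463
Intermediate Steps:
y(P) = -81 - 9*P (y(P) = -9*(P + 9) = -9*(9 + P) = -81 - 9*P)
y(-4) - 78*31 = (-81 - 9*(-4)) - 78*31 = (-81 + 36) - 2418 = -45 - 2418 = -2463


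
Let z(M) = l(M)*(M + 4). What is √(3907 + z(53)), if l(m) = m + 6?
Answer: √7270 ≈ 85.264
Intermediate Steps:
l(m) = 6 + m
z(M) = (4 + M)*(6 + M) (z(M) = (6 + M)*(M + 4) = (6 + M)*(4 + M) = (4 + M)*(6 + M))
√(3907 + z(53)) = √(3907 + (4 + 53)*(6 + 53)) = √(3907 + 57*59) = √(3907 + 3363) = √7270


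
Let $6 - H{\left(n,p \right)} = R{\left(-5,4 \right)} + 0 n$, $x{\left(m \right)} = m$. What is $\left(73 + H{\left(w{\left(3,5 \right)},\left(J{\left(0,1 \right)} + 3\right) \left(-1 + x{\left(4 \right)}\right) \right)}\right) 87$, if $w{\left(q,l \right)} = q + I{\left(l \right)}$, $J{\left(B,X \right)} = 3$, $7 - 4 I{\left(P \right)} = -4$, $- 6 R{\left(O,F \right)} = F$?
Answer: $6931$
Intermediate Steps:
$R{\left(O,F \right)} = - \frac{F}{6}$
$I{\left(P \right)} = \frac{11}{4}$ ($I{\left(P \right)} = \frac{7}{4} - -1 = \frac{7}{4} + 1 = \frac{11}{4}$)
$w{\left(q,l \right)} = \frac{11}{4} + q$ ($w{\left(q,l \right)} = q + \frac{11}{4} = \frac{11}{4} + q$)
$H{\left(n,p \right)} = \frac{20}{3}$ ($H{\left(n,p \right)} = 6 - \left(\left(- \frac{1}{6}\right) 4 + 0 n\right) = 6 - \left(- \frac{2}{3} + 0\right) = 6 - - \frac{2}{3} = 6 + \frac{2}{3} = \frac{20}{3}$)
$\left(73 + H{\left(w{\left(3,5 \right)},\left(J{\left(0,1 \right)} + 3\right) \left(-1 + x{\left(4 \right)}\right) \right)}\right) 87 = \left(73 + \frac{20}{3}\right) 87 = \frac{239}{3} \cdot 87 = 6931$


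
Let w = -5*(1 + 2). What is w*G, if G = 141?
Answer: -2115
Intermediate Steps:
w = -15 (w = -5*3 = -15)
w*G = -15*141 = -2115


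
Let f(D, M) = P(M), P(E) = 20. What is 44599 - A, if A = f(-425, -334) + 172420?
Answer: -127841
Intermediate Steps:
f(D, M) = 20
A = 172440 (A = 20 + 172420 = 172440)
44599 - A = 44599 - 1*172440 = 44599 - 172440 = -127841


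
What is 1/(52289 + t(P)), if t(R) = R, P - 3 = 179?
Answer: 1/52471 ≈ 1.9058e-5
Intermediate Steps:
P = 182 (P = 3 + 179 = 182)
1/(52289 + t(P)) = 1/(52289 + 182) = 1/52471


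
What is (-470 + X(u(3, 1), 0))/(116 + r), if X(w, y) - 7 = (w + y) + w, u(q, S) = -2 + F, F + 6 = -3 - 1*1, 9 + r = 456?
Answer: -487/563 ≈ -0.86501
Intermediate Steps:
r = 447 (r = -9 + 456 = 447)
F = -10 (F = -6 + (-3 - 1*1) = -6 + (-3 - 1) = -6 - 4 = -10)
u(q, S) = -12 (u(q, S) = -2 - 10 = -12)
X(w, y) = 7 + y + 2*w (X(w, y) = 7 + ((w + y) + w) = 7 + (y + 2*w) = 7 + y + 2*w)
(-470 + X(u(3, 1), 0))/(116 + r) = (-470 + (7 + 0 + 2*(-12)))/(116 + 447) = (-470 + (7 + 0 - 24))/563 = (-470 - 17)*(1/563) = -487*1/563 = -487/563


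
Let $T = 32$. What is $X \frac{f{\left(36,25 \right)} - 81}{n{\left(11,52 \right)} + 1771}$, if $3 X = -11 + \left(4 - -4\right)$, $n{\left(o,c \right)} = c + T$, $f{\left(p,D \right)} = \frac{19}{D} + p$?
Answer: $\frac{158}{6625} \approx 0.023849$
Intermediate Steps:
$f{\left(p,D \right)} = p + \frac{19}{D}$
$n{\left(o,c \right)} = 32 + c$ ($n{\left(o,c \right)} = c + 32 = 32 + c$)
$X = -1$ ($X = \frac{-11 + \left(4 - -4\right)}{3} = \frac{-11 + \left(4 + 4\right)}{3} = \frac{-11 + 8}{3} = \frac{1}{3} \left(-3\right) = -1$)
$X \frac{f{\left(36,25 \right)} - 81}{n{\left(11,52 \right)} + 1771} = - \frac{\left(36 + \frac{19}{25}\right) - 81}{\left(32 + 52\right) + 1771} = - \frac{\left(36 + 19 \cdot \frac{1}{25}\right) - 81}{84 + 1771} = - \frac{\left(36 + \frac{19}{25}\right) - 81}{1855} = - \frac{\frac{919}{25} - 81}{1855} = - \frac{-1106}{25 \cdot 1855} = \left(-1\right) \left(- \frac{158}{6625}\right) = \frac{158}{6625}$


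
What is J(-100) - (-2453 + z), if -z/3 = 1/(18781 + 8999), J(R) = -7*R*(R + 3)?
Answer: -606039219/9260 ≈ -65447.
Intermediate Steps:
J(R) = -7*R*(3 + R)
z = -1/9260 (z = -3/(18781 + 8999) = -3/27780 = -3*1/27780 = -1/9260 ≈ -0.00010799)
J(-100) - (-2453 + z) = -7*(-100)*(3 - 100) - (-2453 - 1/9260) = -7*(-100)*(-97) - 1*(-22714781/9260) = -67900 + 22714781/9260 = -606039219/9260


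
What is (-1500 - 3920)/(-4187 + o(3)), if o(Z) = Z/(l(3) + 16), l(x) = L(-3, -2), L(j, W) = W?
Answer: 15176/11723 ≈ 1.2945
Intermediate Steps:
l(x) = -2
o(Z) = Z/14 (o(Z) = Z/(-2 + 16) = Z/14)
(-1500 - 3920)/(-4187 + o(3)) = (-1500 - 3920)/(-4187 + (1/14)*3) = -5420/(-4187 + 3/14) = -5420/(-58615/14) = -5420*(-14/58615) = 15176/11723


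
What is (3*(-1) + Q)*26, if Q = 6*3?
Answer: 390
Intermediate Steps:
Q = 18
(3*(-1) + Q)*26 = (3*(-1) + 18)*26 = (-3 + 18)*26 = 15*26 = 390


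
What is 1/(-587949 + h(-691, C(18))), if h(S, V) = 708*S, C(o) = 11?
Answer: -1/1077177 ≈ -9.2835e-7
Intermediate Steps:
1/(-587949 + h(-691, C(18))) = 1/(-587949 + 708*(-691)) = 1/(-587949 - 489228) = 1/(-1077177) = -1/1077177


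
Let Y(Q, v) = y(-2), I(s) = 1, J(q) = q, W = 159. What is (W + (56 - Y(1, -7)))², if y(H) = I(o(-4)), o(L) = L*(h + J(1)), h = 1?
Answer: 45796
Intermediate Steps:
o(L) = 2*L (o(L) = L*(1 + 1) = L*2 = 2*L)
y(H) = 1
Y(Q, v) = 1
(W + (56 - Y(1, -7)))² = (159 + (56 - 1*1))² = (159 + (56 - 1))² = (159 + 55)² = 214² = 45796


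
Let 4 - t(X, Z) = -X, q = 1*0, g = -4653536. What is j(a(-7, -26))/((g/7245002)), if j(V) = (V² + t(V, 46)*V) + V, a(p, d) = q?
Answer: 0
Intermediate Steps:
q = 0
a(p, d) = 0
t(X, Z) = 4 + X (t(X, Z) = 4 - (-1)*X = 4 + X)
j(V) = V + V² + V*(4 + V) (j(V) = (V² + (4 + V)*V) + V = (V² + V*(4 + V)) + V = V + V² + V*(4 + V))
j(a(-7, -26))/((g/7245002)) = (0*(5 + 2*0))/((-4653536/7245002)) = (0*(5 + 0))/((-4653536*1/7245002)) = (0*5)/(-2326768/3622501) = 0*(-3622501/2326768) = 0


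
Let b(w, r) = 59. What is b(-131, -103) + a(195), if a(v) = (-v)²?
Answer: 38084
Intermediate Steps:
a(v) = v²
b(-131, -103) + a(195) = 59 + 195² = 59 + 38025 = 38084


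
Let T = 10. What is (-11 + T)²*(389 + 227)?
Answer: 616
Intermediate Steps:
(-11 + T)²*(389 + 227) = (-11 + 10)²*(389 + 227) = (-1)²*616 = 1*616 = 616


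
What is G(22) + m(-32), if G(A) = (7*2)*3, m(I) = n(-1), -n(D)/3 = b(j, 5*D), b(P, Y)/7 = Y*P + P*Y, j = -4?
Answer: -798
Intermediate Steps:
b(P, Y) = 14*P*Y (b(P, Y) = 7*(Y*P + P*Y) = 7*(P*Y + P*Y) = 7*(2*P*Y) = 14*P*Y)
n(D) = 840*D (n(D) = -42*(-4)*5*D = -(-840)*D = 840*D)
m(I) = -840 (m(I) = 840*(-1) = -840)
G(A) = 42 (G(A) = 14*3 = 42)
G(22) + m(-32) = 42 - 840 = -798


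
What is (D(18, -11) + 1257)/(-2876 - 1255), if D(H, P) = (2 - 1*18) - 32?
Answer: -403/1377 ≈ -0.29267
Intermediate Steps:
D(H, P) = -48 (D(H, P) = (2 - 18) - 32 = -16 - 32 = -48)
(D(18, -11) + 1257)/(-2876 - 1255) = (-48 + 1257)/(-2876 - 1255) = 1209/(-4131) = 1209*(-1/4131) = -403/1377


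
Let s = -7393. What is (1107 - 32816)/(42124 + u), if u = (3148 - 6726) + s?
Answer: -31709/31153 ≈ -1.0178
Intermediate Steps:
u = -10971 (u = (3148 - 6726) - 7393 = -3578 - 7393 = -10971)
(1107 - 32816)/(42124 + u) = (1107 - 32816)/(42124 - 10971) = -31709/31153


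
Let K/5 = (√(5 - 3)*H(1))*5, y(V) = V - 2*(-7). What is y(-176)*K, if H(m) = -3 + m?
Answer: 8100*√2 ≈ 11455.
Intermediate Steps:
y(V) = 14 + V (y(V) = V + 14 = 14 + V)
K = -50*√2 (K = 5*((√(5 - 3)*(-3 + 1))*5) = 5*((√2*(-2))*5) = 5*(-2*√2*5) = 5*(-10*√2) = -50*√2 ≈ -70.711)
y(-176)*K = (14 - 176)*(-50*√2) = -(-8100)*√2 = 8100*√2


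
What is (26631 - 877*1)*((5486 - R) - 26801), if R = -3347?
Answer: -462747872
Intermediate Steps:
(26631 - 877*1)*((5486 - R) - 26801) = (26631 - 877*1)*((5486 - 1*(-3347)) - 26801) = (26631 - 877)*((5486 + 3347) - 26801) = 25754*(8833 - 26801) = 25754*(-17968) = -462747872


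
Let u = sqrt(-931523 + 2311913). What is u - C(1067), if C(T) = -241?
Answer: 241 + sqrt(1380390) ≈ 1415.9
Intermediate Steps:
u = sqrt(1380390) ≈ 1174.9
u - C(1067) = sqrt(1380390) - 1*(-241) = sqrt(1380390) + 241 = 241 + sqrt(1380390)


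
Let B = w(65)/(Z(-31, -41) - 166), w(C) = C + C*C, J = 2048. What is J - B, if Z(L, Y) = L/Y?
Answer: 2810218/1355 ≈ 2074.0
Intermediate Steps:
w(C) = C + C**2
B = -35178/1355 (B = (65*(1 + 65))/(-31/(-41) - 166) = (65*66)/(-31*(-1/41) - 166) = 4290/(31/41 - 166) = 4290/(-6775/41) = 4290*(-41/6775) = -35178/1355 ≈ -25.962)
J - B = 2048 - 1*(-35178/1355) = 2048 + 35178/1355 = 2810218/1355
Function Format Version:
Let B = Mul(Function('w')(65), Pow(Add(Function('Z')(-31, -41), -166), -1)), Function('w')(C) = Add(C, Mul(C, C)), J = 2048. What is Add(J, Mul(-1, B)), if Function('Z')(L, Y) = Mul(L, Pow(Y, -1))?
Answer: Rational(2810218, 1355) ≈ 2074.0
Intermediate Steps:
Function('w')(C) = Add(C, Pow(C, 2))
B = Rational(-35178, 1355) (B = Mul(Mul(65, Add(1, 65)), Pow(Add(Mul(-31, Pow(-41, -1)), -166), -1)) = Mul(Mul(65, 66), Pow(Add(Mul(-31, Rational(-1, 41)), -166), -1)) = Mul(4290, Pow(Add(Rational(31, 41), -166), -1)) = Mul(4290, Pow(Rational(-6775, 41), -1)) = Mul(4290, Rational(-41, 6775)) = Rational(-35178, 1355) ≈ -25.962)
Add(J, Mul(-1, B)) = Add(2048, Mul(-1, Rational(-35178, 1355))) = Add(2048, Rational(35178, 1355)) = Rational(2810218, 1355)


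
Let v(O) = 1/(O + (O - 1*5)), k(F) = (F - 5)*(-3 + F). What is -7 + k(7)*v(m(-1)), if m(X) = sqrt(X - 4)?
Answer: -71/9 - 16*I*sqrt(5)/45 ≈ -7.8889 - 0.79505*I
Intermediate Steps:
m(X) = sqrt(-4 + X)
k(F) = (-5 + F)*(-3 + F)
v(O) = 1/(-5 + 2*O) (v(O) = 1/(O + (O - 5)) = 1/(O + (-5 + O)) = 1/(-5 + 2*O))
-7 + k(7)*v(m(-1)) = -7 + (15 + 7**2 - 8*7)/(-5 + 2*sqrt(-4 - 1)) = -7 + (15 + 49 - 56)/(-5 + 2*sqrt(-5)) = -7 + 8/(-5 + 2*(I*sqrt(5))) = -7 + 8/(-5 + 2*I*sqrt(5))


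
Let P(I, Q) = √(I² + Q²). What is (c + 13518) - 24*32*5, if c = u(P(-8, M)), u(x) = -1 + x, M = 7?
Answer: 9677 + √113 ≈ 9687.6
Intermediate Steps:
c = -1 + √113 (c = -1 + √((-8)² + 7²) = -1 + √(64 + 49) = -1 + √113 ≈ 9.6301)
(c + 13518) - 24*32*5 = ((-1 + √113) + 13518) - 24*32*5 = (13517 + √113) - 768*5 = (13517 + √113) - 3840 = 9677 + √113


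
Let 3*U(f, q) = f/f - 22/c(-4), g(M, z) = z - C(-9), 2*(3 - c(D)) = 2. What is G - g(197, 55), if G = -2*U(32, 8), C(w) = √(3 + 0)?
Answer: -145/3 + √3 ≈ -46.601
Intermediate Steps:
C(w) = √3
c(D) = 2 (c(D) = 3 - ½*2 = 3 - 1 = 2)
g(M, z) = z - √3
U(f, q) = -10/3 (U(f, q) = (f/f - 22/2)/3 = (1 - 22*½)/3 = (1 - 11)/3 = (⅓)*(-10) = -10/3)
G = 20/3 (G = -2*(-10/3) = 20/3 ≈ 6.6667)
G - g(197, 55) = 20/3 - (55 - √3) = 20/3 + (-55 + √3) = -145/3 + √3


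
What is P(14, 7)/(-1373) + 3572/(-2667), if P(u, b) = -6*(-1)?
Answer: -4920358/3661791 ≈ -1.3437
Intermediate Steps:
P(u, b) = 6
P(14, 7)/(-1373) + 3572/(-2667) = 6/(-1373) + 3572/(-2667) = 6*(-1/1373) + 3572*(-1/2667) = -6/1373 - 3572/2667 = -4920358/3661791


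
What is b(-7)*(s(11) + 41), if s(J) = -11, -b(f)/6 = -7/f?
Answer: -180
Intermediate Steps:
b(f) = 42/f (b(f) = -(-42)/f = 42/f)
b(-7)*(s(11) + 41) = (42/(-7))*(-11 + 41) = (42*(-⅐))*30 = -6*30 = -180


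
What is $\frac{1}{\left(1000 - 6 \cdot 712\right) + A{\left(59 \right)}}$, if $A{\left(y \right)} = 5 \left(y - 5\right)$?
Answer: $- \frac{1}{3002} \approx -0.00033311$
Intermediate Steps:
$A{\left(y \right)} = -25 + 5 y$ ($A{\left(y \right)} = 5 \left(-5 + y\right) = -25 + 5 y$)
$\frac{1}{\left(1000 - 6 \cdot 712\right) + A{\left(59 \right)}} = \frac{1}{\left(1000 - 6 \cdot 712\right) + \left(-25 + 5 \cdot 59\right)} = \frac{1}{\left(1000 - 4272\right) + \left(-25 + 295\right)} = \frac{1}{\left(1000 - 4272\right) + 270} = \frac{1}{-3272 + 270} = \frac{1}{-3002} = - \frac{1}{3002}$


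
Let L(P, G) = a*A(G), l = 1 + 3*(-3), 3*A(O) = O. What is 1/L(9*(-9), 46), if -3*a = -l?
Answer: -9/368 ≈ -0.024457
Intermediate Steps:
A(O) = O/3
l = -8 (l = 1 - 9 = -8)
a = -8/3 (a = -(-1)*(-8)/3 = -1/3*8 = -8/3 ≈ -2.6667)
L(P, G) = -8*G/9
1/L(9*(-9), 46) = 1/(-8/9*46) = 1/(-368/9) = -9/368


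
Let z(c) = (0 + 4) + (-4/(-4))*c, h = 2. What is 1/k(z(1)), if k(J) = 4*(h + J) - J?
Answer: 1/23 ≈ 0.043478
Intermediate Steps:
z(c) = 4 + c (z(c) = 4 + (-4*(-¼))*c = 4 + 1*c = 4 + c)
k(J) = 8 + 3*J (k(J) = 4*(2 + J) - J = (8 + 4*J) - J = 8 + 3*J)
1/k(z(1)) = 1/(8 + 3*(4 + 1)) = 1/(8 + 3*5) = 1/(8 + 15) = 1/23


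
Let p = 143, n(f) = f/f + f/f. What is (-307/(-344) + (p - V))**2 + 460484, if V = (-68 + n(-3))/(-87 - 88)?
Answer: 1743455486383641/3624040000 ≈ 4.8108e+5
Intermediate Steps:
n(f) = 2 (n(f) = 1 + 1 = 2)
V = 66/175 (V = (-68 + 2)/(-87 - 88) = -66/(-175) = -66*(-1/175) = 66/175 ≈ 0.37714)
(-307/(-344) + (p - V))**2 + 460484 = (-307/(-344) + (143 - 1*66/175))**2 + 460484 = (-307*(-1/344) + (143 - 66/175))**2 + 460484 = (307/344 + 24959/175)**2 + 460484 = (8639621/60200)**2 + 460484 = 74643051023641/3624040000 + 460484 = 1743455486383641/3624040000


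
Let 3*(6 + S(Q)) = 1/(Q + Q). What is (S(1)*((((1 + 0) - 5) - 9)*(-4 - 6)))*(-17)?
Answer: 38675/3 ≈ 12892.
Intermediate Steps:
S(Q) = -6 + 1/(6*Q) (S(Q) = -6 + 1/(3*(Q + Q)) = -6 + 1/(3*((2*Q))) = -6 + (1/(2*Q))/3 = -6 + 1/(6*Q))
(S(1)*((((1 + 0) - 5) - 9)*(-4 - 6)))*(-17) = ((-6 + (⅙)/1)*((((1 + 0) - 5) - 9)*(-4 - 6)))*(-17) = ((-6 + (⅙)*1)*(((1 - 5) - 9)*(-10)))*(-17) = ((-6 + ⅙)*((-4 - 9)*(-10)))*(-17) = -(-455)*(-10)/6*(-17) = -35/6*130*(-17) = -2275/3*(-17) = 38675/3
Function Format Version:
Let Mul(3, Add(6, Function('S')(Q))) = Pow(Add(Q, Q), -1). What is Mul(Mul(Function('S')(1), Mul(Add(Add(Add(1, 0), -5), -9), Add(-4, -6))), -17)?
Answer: Rational(38675, 3) ≈ 12892.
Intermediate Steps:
Function('S')(Q) = Add(-6, Mul(Rational(1, 6), Pow(Q, -1))) (Function('S')(Q) = Add(-6, Mul(Rational(1, 3), Pow(Add(Q, Q), -1))) = Add(-6, Mul(Rational(1, 3), Pow(Mul(2, Q), -1))) = Add(-6, Mul(Rational(1, 3), Mul(Rational(1, 2), Pow(Q, -1)))) = Add(-6, Mul(Rational(1, 6), Pow(Q, -1))))
Mul(Mul(Function('S')(1), Mul(Add(Add(Add(1, 0), -5), -9), Add(-4, -6))), -17) = Mul(Mul(Add(-6, Mul(Rational(1, 6), Pow(1, -1))), Mul(Add(Add(Add(1, 0), -5), -9), Add(-4, -6))), -17) = Mul(Mul(Add(-6, Mul(Rational(1, 6), 1)), Mul(Add(Add(1, -5), -9), -10)), -17) = Mul(Mul(Add(-6, Rational(1, 6)), Mul(Add(-4, -9), -10)), -17) = Mul(Mul(Rational(-35, 6), Mul(-13, -10)), -17) = Mul(Mul(Rational(-35, 6), 130), -17) = Mul(Rational(-2275, 3), -17) = Rational(38675, 3)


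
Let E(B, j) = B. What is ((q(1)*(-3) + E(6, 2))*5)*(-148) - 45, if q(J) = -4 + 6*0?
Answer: -13365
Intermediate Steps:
q(J) = -4 (q(J) = -4 + 0 = -4)
((q(1)*(-3) + E(6, 2))*5)*(-148) - 45 = ((-4*(-3) + 6)*5)*(-148) - 45 = ((12 + 6)*5)*(-148) - 45 = (18*5)*(-148) - 45 = 90*(-148) - 45 = -13320 - 45 = -13365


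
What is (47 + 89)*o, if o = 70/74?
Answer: 4760/37 ≈ 128.65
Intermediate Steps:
o = 35/37 (o = 70*(1/74) = 35/37 ≈ 0.94595)
(47 + 89)*o = (47 + 89)*(35/37) = 136*(35/37) = 4760/37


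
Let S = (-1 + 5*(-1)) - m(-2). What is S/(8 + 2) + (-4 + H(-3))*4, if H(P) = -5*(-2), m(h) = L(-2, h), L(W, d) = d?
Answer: 118/5 ≈ 23.600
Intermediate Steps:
m(h) = h
H(P) = 10
S = -4 (S = (-1 + 5*(-1)) - 1*(-2) = (-1 - 5) + 2 = -6 + 2 = -4)
S/(8 + 2) + (-4 + H(-3))*4 = -4/(8 + 2) + (-4 + 10)*4 = -4/10 + 6*4 = -4*1/10 + 24 = -2/5 + 24 = 118/5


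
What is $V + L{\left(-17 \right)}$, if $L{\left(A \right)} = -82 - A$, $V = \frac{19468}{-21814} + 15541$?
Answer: $\frac{168786998}{10907} \approx 15475.0$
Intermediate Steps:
$V = \frac{169495953}{10907}$ ($V = 19468 \left(- \frac{1}{21814}\right) + 15541 = - \frac{9734}{10907} + 15541 = \frac{169495953}{10907} \approx 15540.0$)
$V + L{\left(-17 \right)} = \frac{169495953}{10907} - 65 = \frac{168786998}{10907}$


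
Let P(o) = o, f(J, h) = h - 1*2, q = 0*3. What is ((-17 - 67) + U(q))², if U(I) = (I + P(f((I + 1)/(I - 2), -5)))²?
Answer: 1225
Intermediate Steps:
q = 0
f(J, h) = -2 + h (f(J, h) = h - 2 = -2 + h)
U(I) = (-7 + I)² (U(I) = (I + (-2 - 5))² = (I - 7)² = (-7 + I)²)
((-17 - 67) + U(q))² = ((-17 - 67) + (-7 + 0)²)² = (-84 + (-7)²)² = (-84 + 49)² = (-35)² = 1225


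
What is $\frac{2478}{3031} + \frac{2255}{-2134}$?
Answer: $- \frac{20089}{84002} \approx -0.23915$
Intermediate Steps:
$\frac{2478}{3031} + \frac{2255}{-2134} = 2478 \cdot \frac{1}{3031} + 2255 \left(- \frac{1}{2134}\right) = \frac{354}{433} - \frac{205}{194} = - \frac{20089}{84002}$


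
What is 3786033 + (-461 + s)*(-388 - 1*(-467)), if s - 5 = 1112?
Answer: 3837857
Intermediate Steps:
s = 1117 (s = 5 + 1112 = 1117)
3786033 + (-461 + s)*(-388 - 1*(-467)) = 3786033 + (-461 + 1117)*(-388 - 1*(-467)) = 3786033 + 656*(-388 + 467) = 3786033 + 656*79 = 3786033 + 51824 = 3837857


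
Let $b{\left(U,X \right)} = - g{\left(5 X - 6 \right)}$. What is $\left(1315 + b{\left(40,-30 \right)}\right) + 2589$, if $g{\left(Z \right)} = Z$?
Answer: $4060$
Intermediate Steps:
$b{\left(U,X \right)} = 6 - 5 X$ ($b{\left(U,X \right)} = - (5 X - 6) = - (-6 + 5 X) = 6 - 5 X$)
$\left(1315 + b{\left(40,-30 \right)}\right) + 2589 = \left(1315 + \left(6 - -150\right)\right) + 2589 = \left(1315 + \left(6 + 150\right)\right) + 2589 = \left(1315 + 156\right) + 2589 = 1471 + 2589 = 4060$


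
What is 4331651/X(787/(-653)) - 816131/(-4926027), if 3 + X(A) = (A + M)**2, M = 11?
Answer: 1010963889093573128/21690713934767 ≈ 46608.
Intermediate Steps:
X(A) = -3 + (11 + A)**2 (X(A) = -3 + (A + 11)**2 = -3 + (11 + A)**2)
4331651/X(787/(-653)) - 816131/(-4926027) = 4331651/(-3 + (11 + 787/(-653))**2) - 816131/(-4926027) = 4331651/(-3 + (11 + 787*(-1/653))**2) - 816131*(-1/4926027) = 4331651/(-3 + (11 - 787/653)**2) + 816131/4926027 = 4331651/(-3 + (6396/653)**2) + 816131/4926027 = 4331651/(-3 + 40908816/426409) + 816131/4926027 = 4331651/(39629589/426409) + 816131/4926027 = 4331651*(426409/39629589) + 816131/4926027 = 1847054971259/39629589 + 816131/4926027 = 1010963889093573128/21690713934767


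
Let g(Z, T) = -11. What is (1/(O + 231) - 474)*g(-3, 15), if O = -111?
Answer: 625669/120 ≈ 5213.9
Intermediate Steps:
(1/(O + 231) - 474)*g(-3, 15) = (1/(-111 + 231) - 474)*(-11) = (1/120 - 474)*(-11) = -56879/120*(-11) = 625669/120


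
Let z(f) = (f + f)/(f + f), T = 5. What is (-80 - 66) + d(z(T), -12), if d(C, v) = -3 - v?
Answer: -137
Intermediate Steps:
z(f) = 1 (z(f) = (2*f)/((2*f)) = (2*f)*(1/(2*f)) = 1)
(-80 - 66) + d(z(T), -12) = (-80 - 66) + (-3 - 1*(-12)) = -146 + (-3 + 12) = -146 + 9 = -137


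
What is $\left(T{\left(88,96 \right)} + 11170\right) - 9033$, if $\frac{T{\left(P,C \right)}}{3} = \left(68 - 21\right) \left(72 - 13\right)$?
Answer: $10456$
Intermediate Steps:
$T{\left(P,C \right)} = 8319$ ($T{\left(P,C \right)} = 3 \left(68 - 21\right) \left(72 - 13\right) = 3 \cdot 47 \cdot 59 = 3 \cdot 2773 = 8319$)
$\left(T{\left(88,96 \right)} + 11170\right) - 9033 = \left(8319 + 11170\right) - 9033 = 19489 - 9033 = 10456$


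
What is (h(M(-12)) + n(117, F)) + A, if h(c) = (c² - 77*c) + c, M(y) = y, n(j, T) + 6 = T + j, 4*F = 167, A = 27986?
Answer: 116779/4 ≈ 29195.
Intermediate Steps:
F = 167/4 (F = (¼)*167 = 167/4 ≈ 41.750)
n(j, T) = -6 + T + j (n(j, T) = -6 + (T + j) = -6 + T + j)
h(c) = c² - 76*c
(h(M(-12)) + n(117, F)) + A = (-12*(-76 - 12) + (-6 + 167/4 + 117)) + 27986 = (-12*(-88) + 611/4) + 27986 = (1056 + 611/4) + 27986 = 4835/4 + 27986 = 116779/4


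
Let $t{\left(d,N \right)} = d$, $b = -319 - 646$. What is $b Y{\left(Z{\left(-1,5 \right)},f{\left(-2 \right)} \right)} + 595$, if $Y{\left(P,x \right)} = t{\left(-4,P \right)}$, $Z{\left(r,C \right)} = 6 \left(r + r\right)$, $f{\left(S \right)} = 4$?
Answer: $4455$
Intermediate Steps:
$b = -965$
$Z{\left(r,C \right)} = 12 r$ ($Z{\left(r,C \right)} = 6 \cdot 2 r = 12 r$)
$Y{\left(P,x \right)} = -4$
$b Y{\left(Z{\left(-1,5 \right)},f{\left(-2 \right)} \right)} + 595 = \left(-965\right) \left(-4\right) + 595 = 3860 + 595 = 4455$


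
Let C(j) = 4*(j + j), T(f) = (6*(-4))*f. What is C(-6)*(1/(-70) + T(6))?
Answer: 241944/35 ≈ 6912.7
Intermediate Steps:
T(f) = -24*f
C(j) = 8*j (C(j) = 4*(2*j) = 8*j)
C(-6)*(1/(-70) + T(6)) = (8*(-6))*(1/(-70) - 24*6) = -48*(-1/70 - 144) = -48*(-10081/70) = 241944/35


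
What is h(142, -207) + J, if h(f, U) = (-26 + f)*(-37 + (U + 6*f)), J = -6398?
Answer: 64130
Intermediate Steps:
h(f, U) = (-26 + f)*(-37 + U + 6*f)
h(142, -207) + J = (962 - 193*142 - 26*(-207) + 6*142² - 207*142) - 6398 = (962 - 27406 + 5382 + 6*20164 - 29394) - 6398 = (962 - 27406 + 5382 + 120984 - 29394) - 6398 = 70528 - 6398 = 64130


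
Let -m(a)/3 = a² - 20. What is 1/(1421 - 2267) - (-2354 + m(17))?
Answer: 2674205/846 ≈ 3161.0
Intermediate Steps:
m(a) = 60 - 3*a² (m(a) = -3*(a² - 20) = -3*(-20 + a²) = 60 - 3*a²)
1/(1421 - 2267) - (-2354 + m(17)) = 1/(1421 - 2267) - (-2354 + (60 - 3*17²)) = 1/(-846) - (-2354 + (60 - 3*289)) = -1/846 - (-2354 + (60 - 867)) = -1/846 - (-2354 - 807) = -1/846 - 1*(-3161) = -1/846 + 3161 = 2674205/846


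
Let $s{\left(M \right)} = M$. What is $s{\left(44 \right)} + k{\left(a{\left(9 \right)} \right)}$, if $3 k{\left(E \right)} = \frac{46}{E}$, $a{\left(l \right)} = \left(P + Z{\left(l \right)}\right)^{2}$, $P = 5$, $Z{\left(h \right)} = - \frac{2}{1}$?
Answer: $\frac{1234}{27} \approx 45.704$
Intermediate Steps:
$Z{\left(h \right)} = -2$ ($Z{\left(h \right)} = \left(-2\right) 1 = -2$)
$a{\left(l \right)} = 9$ ($a{\left(l \right)} = \left(5 - 2\right)^{2} = 3^{2} = 9$)
$k{\left(E \right)} = \frac{46}{3 E}$ ($k{\left(E \right)} = \frac{46 \frac{1}{E}}{3} = \frac{46}{3 E}$)
$s{\left(44 \right)} + k{\left(a{\left(9 \right)} \right)} = 44 + \frac{46}{3 \cdot 9} = 44 + \frac{46}{3} \cdot \frac{1}{9} = 44 + \frac{46}{27} = \frac{1234}{27}$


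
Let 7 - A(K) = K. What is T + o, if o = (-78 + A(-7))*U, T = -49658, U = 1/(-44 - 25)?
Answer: -3426338/69 ≈ -49657.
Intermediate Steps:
A(K) = 7 - K
U = -1/69 (U = 1/(-69) = -1/69 ≈ -0.014493)
o = 64/69 (o = (-78 + (7 - 1*(-7)))*(-1/69) = (-78 + (7 + 7))*(-1/69) = (-78 + 14)*(-1/69) = -64*(-1/69) = 64/69 ≈ 0.92754)
T + o = -49658 + 64/69 = -3426338/69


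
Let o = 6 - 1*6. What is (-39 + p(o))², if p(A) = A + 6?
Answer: 1089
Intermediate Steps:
o = 0 (o = 6 - 6 = 0)
p(A) = 6 + A
(-39 + p(o))² = (-39 + (6 + 0))² = (-39 + 6)² = (-33)² = 1089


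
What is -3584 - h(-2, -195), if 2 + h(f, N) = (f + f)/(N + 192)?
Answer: -10750/3 ≈ -3583.3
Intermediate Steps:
h(f, N) = -2 + 2*f/(192 + N) (h(f, N) = -2 + (f + f)/(N + 192) = -2 + (2*f)/(192 + N) = -2 + 2*f/(192 + N))
-3584 - h(-2, -195) = -3584 - 2*(-192 - 2 - 1*(-195))/(192 - 195) = -3584 - 2*(-192 - 2 + 195)/(-3) = -3584 - 2*(-1)/3 = -3584 - 1*(-2/3) = -3584 + 2/3 = -10750/3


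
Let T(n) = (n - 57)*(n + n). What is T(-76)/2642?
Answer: 10108/1321 ≈ 7.6518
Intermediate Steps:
T(n) = 2*n*(-57 + n) (T(n) = (-57 + n)*(2*n) = 2*n*(-57 + n))
T(-76)/2642 = (2*(-76)*(-57 - 76))/2642 = (2*(-76)*(-133))*(1/2642) = 20216*(1/2642) = 10108/1321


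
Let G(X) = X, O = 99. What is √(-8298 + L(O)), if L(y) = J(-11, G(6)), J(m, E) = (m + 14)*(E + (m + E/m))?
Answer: I*√1006071/11 ≈ 91.185*I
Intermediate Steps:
J(m, E) = (14 + m)*(E + m + E/m)
L(y) = -183/11 (L(y) = (-11)² + 14*(-11) + 15*6 + 6*(-11) + 14*6/(-11) = 121 - 154 + 90 - 66 + 14*6*(-1/11) = 121 - 154 + 90 - 66 - 84/11 = -183/11)
√(-8298 + L(O)) = √(-8298 - 183/11) = √(-91461/11) = I*√1006071/11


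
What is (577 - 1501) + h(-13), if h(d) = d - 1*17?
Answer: -954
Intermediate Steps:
h(d) = -17 + d (h(d) = d - 17 = -17 + d)
(577 - 1501) + h(-13) = (577 - 1501) + (-17 - 13) = -924 - 30 = -954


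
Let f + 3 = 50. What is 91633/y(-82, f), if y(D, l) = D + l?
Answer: -91633/35 ≈ -2618.1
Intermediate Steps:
f = 47 (f = -3 + 50 = 47)
91633/y(-82, f) = 91633/(-82 + 47) = 91633/(-35) = 91633*(-1/35) = -91633/35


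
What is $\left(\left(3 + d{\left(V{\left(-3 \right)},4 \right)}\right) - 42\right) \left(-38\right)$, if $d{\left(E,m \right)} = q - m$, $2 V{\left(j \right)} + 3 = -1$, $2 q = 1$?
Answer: $1615$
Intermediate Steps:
$q = \frac{1}{2}$ ($q = \frac{1}{2} \cdot 1 = \frac{1}{2} \approx 0.5$)
$V{\left(j \right)} = -2$ ($V{\left(j \right)} = - \frac{3}{2} + \frac{1}{2} \left(-1\right) = - \frac{3}{2} - \frac{1}{2} = -2$)
$d{\left(E,m \right)} = \frac{1}{2} - m$
$\left(\left(3 + d{\left(V{\left(-3 \right)},4 \right)}\right) - 42\right) \left(-38\right) = \left(\left(3 + \left(\frac{1}{2} - 4\right)\right) - 42\right) \left(-38\right) = \left(\left(3 - \frac{7}{2}\right) - 42\right) \left(-38\right) = \left(- \frac{1}{2} - 42\right) \left(-38\right) = \left(- \frac{85}{2}\right) \left(-38\right) = 1615$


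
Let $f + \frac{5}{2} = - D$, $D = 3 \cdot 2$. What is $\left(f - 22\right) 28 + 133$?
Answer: $-721$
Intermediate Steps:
$D = 6$
$f = - \frac{17}{2}$ ($f = - \frac{5}{2} - 6 = - \frac{17}{2} \approx -8.5$)
$\left(f - 22\right) 28 + 133 = \left(- \frac{17}{2} - 22\right) 28 + 133 = \left(- \frac{61}{2}\right) 28 + 133 = -854 + 133 = -721$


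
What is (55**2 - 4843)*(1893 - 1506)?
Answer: -703566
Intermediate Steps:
(55**2 - 4843)*(1893 - 1506) = (3025 - 4843)*387 = -1818*387 = -703566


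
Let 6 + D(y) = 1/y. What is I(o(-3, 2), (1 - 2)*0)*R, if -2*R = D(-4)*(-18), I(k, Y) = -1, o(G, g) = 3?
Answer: 225/4 ≈ 56.250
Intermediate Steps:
D(y) = -6 + 1/y
R = -225/4 (R = -(-6 + 1/(-4))*(-18)/2 = -(-6 - ¼)*(-18)/2 = -(-25)*(-18)/8 = -½*225/2 = -225/4 ≈ -56.250)
I(o(-3, 2), (1 - 2)*0)*R = -1*(-225/4) = 225/4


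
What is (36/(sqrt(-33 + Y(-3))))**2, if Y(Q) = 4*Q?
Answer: -144/5 ≈ -28.800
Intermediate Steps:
(36/(sqrt(-33 + Y(-3))))**2 = (36/(sqrt(-33 + 4*(-3))))**2 = (36/(sqrt(-33 - 12)))**2 = (36/(sqrt(-45)))**2 = (36/((3*I*sqrt(5))))**2 = (36*(-I*sqrt(5)/15))**2 = (-12*I*sqrt(5)/5)**2 = -144/5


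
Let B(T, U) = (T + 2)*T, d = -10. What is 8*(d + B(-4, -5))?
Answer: -16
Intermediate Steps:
B(T, U) = T*(2 + T) (B(T, U) = (2 + T)*T = T*(2 + T))
8*(d + B(-4, -5)) = 8*(-10 - 4*(2 - 4)) = 8*(-10 - 4*(-2)) = 8*(-10 + 8) = 8*(-2) = -16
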